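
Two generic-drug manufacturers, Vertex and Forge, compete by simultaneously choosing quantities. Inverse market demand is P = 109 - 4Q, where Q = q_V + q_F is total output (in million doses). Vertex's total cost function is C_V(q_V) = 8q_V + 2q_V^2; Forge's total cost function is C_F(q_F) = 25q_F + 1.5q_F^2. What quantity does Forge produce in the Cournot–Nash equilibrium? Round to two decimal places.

Vertex's profit: π_V = (109 - 4Q)q_V - (8q_V + 2q_V²). Setting ∂π_V/∂q_V = 0: 101 - 12q_V - 4(q_F) = 0.
Forge's first-order condition: 84 - 11q_F - 4(q_V) = 0.
So q_V = (101 - 4q_F)/12 and q_F = (84 - 4q_V)/11.
Solving the pair: q_V = 775/116, q_F = 151/29.

5.21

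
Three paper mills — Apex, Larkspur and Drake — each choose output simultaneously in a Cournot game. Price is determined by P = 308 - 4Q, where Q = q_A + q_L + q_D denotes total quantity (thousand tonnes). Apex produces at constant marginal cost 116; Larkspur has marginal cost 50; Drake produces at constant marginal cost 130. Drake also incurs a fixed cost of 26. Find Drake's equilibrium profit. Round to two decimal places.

Apex's profit: π_A = (308 - 4Q)q_A - (116q_A). Setting ∂π_A/∂q_A = 0: 192 - 8q_A - 4(q_L + q_D) = 0.
Larkspur's profit: π_L = (308 - 4Q)q_L - (50q_L). Setting ∂π_L/∂q_L = 0: 258 - 8q_L - 4(q_A + q_D) = 0.
Drake's first-order condition: 178 - 8q_D - 4(q_A + q_L) = 0.
Summing all 3 equations gives 628 − 16Q = 0, hence Q = 157/4.
Back-substituting: q_A = (192 − 157)/4 = 35/4, q_L = (258 − 157)/4 = 101/4, q_D = (178 − 157)/4 = 21/4.
Price P = 308 - 4·(157/4) = 151.
Drake's profit: (151 - 130)·(21/4) - 26 = 337/4.

84.25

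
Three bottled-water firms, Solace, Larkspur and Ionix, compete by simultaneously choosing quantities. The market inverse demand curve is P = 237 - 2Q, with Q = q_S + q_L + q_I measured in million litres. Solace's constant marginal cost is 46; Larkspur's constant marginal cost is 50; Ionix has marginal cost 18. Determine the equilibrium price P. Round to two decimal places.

Solace's profit: π_S = (237 - 2Q)q_S - (46q_S). Setting ∂π_S/∂q_S = 0: 191 - 4q_S - 2(q_L + q_I) = 0.
Larkspur's profit: π_L = (237 - 2Q)q_L - (50q_L). Setting ∂π_L/∂q_L = 0: 187 - 4q_L - 2(q_S + q_I) = 0.
Ionix's first-order condition: 219 - 4q_I - 2(q_S + q_L) = 0.
Adding the 3 conditions: 597 − 4Q − 4Q = 0, i.e. Q = 597/8.
Back-substituting: q_S = (191 − 597/4)/2 = 167/8, q_L = (187 − 597/4)/2 = 151/8, q_I = (219 − 597/4)/2 = 279/8.
Total output Q = 597/8, so price P = 237 - 2·(597/8) = 351/4.

87.75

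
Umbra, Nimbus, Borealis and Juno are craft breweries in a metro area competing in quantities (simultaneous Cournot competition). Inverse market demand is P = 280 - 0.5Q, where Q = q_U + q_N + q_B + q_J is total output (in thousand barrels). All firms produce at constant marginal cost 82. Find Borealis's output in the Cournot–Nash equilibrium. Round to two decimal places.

Each firm earns π_i = (280 - 0.5Q)q_i - 82q_i.
First-order condition (treating rivals' output as given): 198 - q_i - (1/2)·Σ_{j≠i} q_j = 0.
By symmetry each firm produces the same amount; substituting Σ_{j≠i} q_j = 3q_i yields q_i = 198/(5/2) = 396/5.

79.20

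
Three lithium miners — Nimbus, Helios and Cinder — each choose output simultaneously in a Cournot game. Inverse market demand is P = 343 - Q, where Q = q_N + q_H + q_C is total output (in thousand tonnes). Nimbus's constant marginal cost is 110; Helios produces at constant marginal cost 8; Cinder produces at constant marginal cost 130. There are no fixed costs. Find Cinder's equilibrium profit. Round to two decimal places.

315.06

Nimbus's profit: π_N = (343 - Q)q_N - (110q_N). Setting ∂π_N/∂q_N = 0: 233 - 2q_N - (q_H + q_C) = 0.
Helios's profit: π_H = (343 - Q)q_H - (8q_H). Setting ∂π_H/∂q_H = 0: 335 - 2q_H - (q_N + q_C) = 0.
Cinder's first-order condition: 213 - 2q_C - (q_N + q_H) = 0.
Adding the 3 conditions: 781 − 2Q − 2Q = 0, i.e. Q = 781/4.
Back-substituting: q_N = (233 − 781/4) = 151/4, q_H = (335 − 781/4) = 559/4, q_C = (213 − 781/4) = 71/4.
Price P = 343 - 781/4 = 591/4.
Cinder's profit: (591/4 - 130)·(71/4) = 315.0625.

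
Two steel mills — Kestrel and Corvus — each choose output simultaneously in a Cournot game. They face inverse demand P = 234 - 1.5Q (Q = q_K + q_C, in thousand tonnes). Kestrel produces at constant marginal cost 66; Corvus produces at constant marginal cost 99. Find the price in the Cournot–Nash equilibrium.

133

Kestrel's profit: π_K = (234 - 1.5Q)q_K - (66q_K). Setting ∂π_K/∂q_K = 0: 168 - 3q_K - (3/2)(q_C) = 0.
Corvus's first-order condition: 135 - 3q_C - (3/2)(q_K) = 0.
Best responses: q_K = (168 - (3/2)q_C)/3, q_C = (135 - (3/2)q_K)/3.
Solving the pair: q_K = 134/3, q_C = 68/3.
Total output Q = 202/3, so price P = 234 - (3/2)·(202/3) = 133.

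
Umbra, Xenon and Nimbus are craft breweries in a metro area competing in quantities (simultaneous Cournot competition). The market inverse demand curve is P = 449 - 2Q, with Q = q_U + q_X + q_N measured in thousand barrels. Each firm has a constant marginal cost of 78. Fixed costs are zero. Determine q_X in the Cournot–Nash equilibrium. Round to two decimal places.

Each firm earns π_i = (449 - 2Q)q_i - 78q_i.
First-order condition (treating rivals' output as given): 371 - 4q_i - 2·Σ_{j≠i} q_j = 0.
With identical firms every q_j equals q_i, so Σ_{j≠i} q_j = 2q_i and 371 = 8q_i, giving q_i = 371/8.

46.38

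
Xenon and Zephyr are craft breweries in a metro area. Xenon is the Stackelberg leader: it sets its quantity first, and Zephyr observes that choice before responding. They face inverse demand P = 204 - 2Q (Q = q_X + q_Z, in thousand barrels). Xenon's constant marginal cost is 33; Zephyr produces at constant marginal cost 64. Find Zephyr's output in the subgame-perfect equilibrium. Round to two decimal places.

9.75

The follower Zephyr best-responds to any q_X: π_Z = (204 - 2Q)q_Z - 64q_Z.
Follower FOC: 140 - 2q_X - 4q_Z = 0, so q_Z(q_X) = (140 - 2q_X)/4.
Xenon substitutes q_Z(q_X) into its own profit: π_X = q_X(204 - 2q_X - (140 - 2q_X)/2) - 33q_X = (134 - q_X)q_X - 33q_X.
Maximising: ∂π_X/∂q_X = 101 - 2q_X = 0, giving q_X = 101/2.
Then q_Z = (140 - 2·(101/2))/4 = 39/4.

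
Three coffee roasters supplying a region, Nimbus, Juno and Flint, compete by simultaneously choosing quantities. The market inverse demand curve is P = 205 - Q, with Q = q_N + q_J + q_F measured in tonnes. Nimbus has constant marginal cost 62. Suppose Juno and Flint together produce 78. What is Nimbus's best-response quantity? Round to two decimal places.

With rivals' combined output fixed at 78, Nimbus's profit is π_N = (205 - 78 - q_N)q_N - (62q_N) = (127 - q_N)q_N - (62q_N).
∂π_N/∂q_N = 65 - 2q_N = 0, so q_N = 65/2.

32.50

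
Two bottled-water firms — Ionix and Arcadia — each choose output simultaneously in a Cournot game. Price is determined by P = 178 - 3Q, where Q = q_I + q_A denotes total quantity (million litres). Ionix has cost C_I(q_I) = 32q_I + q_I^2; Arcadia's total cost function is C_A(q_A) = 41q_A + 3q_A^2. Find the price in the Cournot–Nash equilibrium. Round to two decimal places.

109.07

Ionix's profit: π_I = (178 - 3Q)q_I - (32q_I + q_I²). Setting ∂π_I/∂q_I = 0: 146 - 8q_I - 3(q_A) = 0.
Arcadia's profit: π_A = (178 - 3Q)q_A - (41q_A + 3q_A²). Setting ∂π_A/∂q_A = 0: 137 - 12q_A - 3(q_I) = 0.
Rearranging gives the reaction functions q_I = (146 - 3q_A)/8 and q_A = (137 - 3q_I)/12.
Solving the pair: q_I = 447/29, q_A = 658/87.
Total output Q = 1999/87, so price P = 178 - 3·(1999/87) = 109.0690.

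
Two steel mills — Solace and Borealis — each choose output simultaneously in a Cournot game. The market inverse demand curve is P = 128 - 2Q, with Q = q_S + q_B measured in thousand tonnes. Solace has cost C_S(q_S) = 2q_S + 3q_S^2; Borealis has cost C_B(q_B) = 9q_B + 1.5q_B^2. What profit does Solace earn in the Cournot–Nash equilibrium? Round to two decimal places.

476.05

Solace's profit: π_S = (128 - 2Q)q_S - (2q_S + 3q_S²). Setting ∂π_S/∂q_S = 0: 126 - 10q_S - 2(q_B) = 0.
Borealis's profit: π_B = (128 - 2Q)q_B - (9q_B + (3/2)q_B²). Setting ∂π_B/∂q_B = 0: 119 - 7q_B - 2(q_S) = 0.
Best responses: q_S = (126 - 2q_B)/10, q_B = (119 - 2q_S)/7.
Substituting one into the other gives q_S = 322/33 and q_B = 469/33.
Price P = 128 - 2·(791/33) = 80.0606.
Solace's profit: 80.0606·(322/33) - 2·(322/33) - 3(322/33)² = 476.0514.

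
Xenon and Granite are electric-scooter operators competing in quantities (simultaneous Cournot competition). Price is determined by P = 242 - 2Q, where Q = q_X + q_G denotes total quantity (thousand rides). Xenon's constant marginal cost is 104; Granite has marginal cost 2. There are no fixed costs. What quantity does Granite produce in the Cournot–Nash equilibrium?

57

Xenon's profit: π_X = (242 - 2Q)q_X - (104q_X). Setting ∂π_X/∂q_X = 0: 138 - 4q_X - 2(q_G) = 0.
Granite's profit: π_G = (242 - 2Q)q_G - (2q_G). Setting ∂π_G/∂q_G = 0: 240 - 4q_G - 2(q_X) = 0.
Rearranging gives the reaction functions q_X = (138 - 2q_G)/4 and q_G = (240 - 2q_X)/4.
Solving the pair: q_X = 6, q_G = 57.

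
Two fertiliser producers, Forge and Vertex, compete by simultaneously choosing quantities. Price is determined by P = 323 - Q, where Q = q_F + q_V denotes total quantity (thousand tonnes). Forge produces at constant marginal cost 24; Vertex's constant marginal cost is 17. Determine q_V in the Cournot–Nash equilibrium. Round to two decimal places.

Forge's profit: π_F = (323 - Q)q_F - (24q_F). Setting ∂π_F/∂q_F = 0: 299 - 2q_F - (q_V) = 0.
Vertex's profit: π_V = (323 - Q)q_V - (17q_V). Setting ∂π_V/∂q_V = 0: 306 - 2q_V - (q_F) = 0.
Rearranging gives the reaction functions q_F = (299 - q_V)/2 and q_V = (306 - q_F)/2.
Solving the pair: q_F = 292/3, q_V = 313/3.

104.33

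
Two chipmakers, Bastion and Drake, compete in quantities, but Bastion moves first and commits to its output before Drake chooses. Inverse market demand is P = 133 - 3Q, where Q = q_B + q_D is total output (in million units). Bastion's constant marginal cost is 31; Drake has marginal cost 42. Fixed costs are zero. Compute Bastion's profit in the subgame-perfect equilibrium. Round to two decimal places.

The follower Drake best-responds to any q_B: π_D = (133 - 3Q)q_D - 42q_D.
∂π_D/∂q_D = 91 - 3q_B - 6q_D = 0 gives the reaction function q_D = (91 - 3q_B)/6.
The leader anticipates this reaction. Substituting into P = 133 - 3Q gives P = 175/2 - (3/2)q_B, so π_B = (175/2 - (3/2)q_B)q_B - 31q_B.
Leader FOC: 113/2 - 3q_B = 0, so q_B = 113/6.
Then q_D = (91 - 3·(113/6))/6 = 23/4.
Price P = 133 - 3·(295/12) = 237/4.
Bastion's profit: (237/4 - 31)·(113/6) = 532.0417.

532.04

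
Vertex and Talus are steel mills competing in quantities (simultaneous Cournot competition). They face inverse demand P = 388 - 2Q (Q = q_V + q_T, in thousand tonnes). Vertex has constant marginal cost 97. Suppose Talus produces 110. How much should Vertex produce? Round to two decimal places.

With the rival's output fixed at 110, Vertex's profit is π_V = (388 - 2·110 - 2q_V)q_V - (97q_V) = (168 - 2q_V)q_V - (97q_V).
∂π_V/∂q_V = 71 - 4q_V = 0, so q_V = 71/4.

17.75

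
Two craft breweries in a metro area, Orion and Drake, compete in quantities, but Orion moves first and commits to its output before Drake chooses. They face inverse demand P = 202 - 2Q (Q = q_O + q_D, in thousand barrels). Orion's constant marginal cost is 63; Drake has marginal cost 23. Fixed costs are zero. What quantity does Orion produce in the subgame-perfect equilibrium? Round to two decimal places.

Solve by backward induction. Given q_O, the follower Drake maximises π_D = (202 - 2q_O - 2q_D)q_D - 23q_D.
Follower FOC: 179 - 2q_O - 4q_D = 0, so q_D(q_O) = (179 - 2q_O)/4.
The leader anticipates this reaction. Substituting into P = 202 - 2Q gives P = 225/2 - q_O, so π_O = (225/2 - q_O)q_O - 63q_O.
Maximising: ∂π_O/∂q_O = 99/2 - 2q_O = 0, giving q_O = 99/4.
Then q_D = (179 - 2·(99/4))/4 = 259/8.

24.75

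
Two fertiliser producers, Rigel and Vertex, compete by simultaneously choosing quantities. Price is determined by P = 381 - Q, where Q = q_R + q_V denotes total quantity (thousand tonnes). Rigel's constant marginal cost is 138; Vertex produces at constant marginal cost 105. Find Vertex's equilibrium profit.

10609

Rigel's profit: π_R = (381 - Q)q_R - (138q_R). Setting ∂π_R/∂q_R = 0: 243 - 2q_R - (q_V) = 0.
Vertex's first-order condition: 276 - 2q_V - (q_R) = 0.
Rearranging gives the reaction functions q_R = (243 - q_V)/2 and q_V = (276 - q_R)/2.
Solving the pair: q_R = 70, q_V = 103.
Price P = 381 - 173 = 208.
Vertex's profit: (208 - 105)·103 = 10609.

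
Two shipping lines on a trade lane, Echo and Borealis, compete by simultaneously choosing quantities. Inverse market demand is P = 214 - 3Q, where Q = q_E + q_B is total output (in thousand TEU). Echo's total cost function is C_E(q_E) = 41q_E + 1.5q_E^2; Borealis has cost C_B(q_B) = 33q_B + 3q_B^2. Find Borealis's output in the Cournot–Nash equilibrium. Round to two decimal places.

11.21

Echo's profit: π_E = (214 - 3Q)q_E - (41q_E + (3/2)q_E²). Setting ∂π_E/∂q_E = 0: 173 - 9q_E - 3(q_B) = 0.
Borealis's first-order condition: 181 - 12q_B - 3(q_E) = 0.
Best responses: q_E = (173 - 3q_B)/9, q_B = (181 - 3q_E)/12.
Solving the pair: q_E = 511/33, q_B = 370/33.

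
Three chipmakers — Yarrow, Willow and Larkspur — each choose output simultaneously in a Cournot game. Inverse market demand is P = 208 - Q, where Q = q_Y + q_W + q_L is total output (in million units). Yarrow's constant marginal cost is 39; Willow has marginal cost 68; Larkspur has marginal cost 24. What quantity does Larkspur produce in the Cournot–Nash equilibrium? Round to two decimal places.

60.75

Yarrow's profit: π_Y = (208 - Q)q_Y - (39q_Y). Setting ∂π_Y/∂q_Y = 0: 169 - 2q_Y - (q_W + q_L) = 0.
Willow's first-order condition: 140 - 2q_W - (q_Y + q_L) = 0.
Larkspur's first-order condition: 184 - 2q_L - (q_Y + q_W) = 0.
Summing all 3 equations gives 493 − 4Q = 0, hence Q = 493/4.
Back-substituting: q_Y = (169 − 493/4) = 183/4, q_W = (140 − 493/4) = 67/4, q_L = (184 − 493/4) = 243/4.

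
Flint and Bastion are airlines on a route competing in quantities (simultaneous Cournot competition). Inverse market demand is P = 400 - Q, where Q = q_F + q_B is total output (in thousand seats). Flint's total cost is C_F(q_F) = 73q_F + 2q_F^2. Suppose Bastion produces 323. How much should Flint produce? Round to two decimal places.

With the rival's output fixed at 323, Flint's profit is π_F = (400 - 323 - q_F)q_F - (73q_F + 2q_F²) = (77 - q_F)q_F - (73q_F + 2q_F²).
∂π_F/∂q_F = 4 - 6q_F = 0, so q_F = 2/3.

0.67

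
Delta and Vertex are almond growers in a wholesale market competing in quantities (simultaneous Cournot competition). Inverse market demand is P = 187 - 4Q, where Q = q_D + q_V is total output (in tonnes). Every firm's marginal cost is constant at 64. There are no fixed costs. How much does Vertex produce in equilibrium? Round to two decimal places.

A representative firm's profit is π_i = q_i(187 - 4Q) - 64q_i.
Setting ∂π_i/∂q_i = 0 with rivals' quantities fixed: 123 - 8q_i - 4q_j = 0.
With identical firms every q_j equals q_i, so q_j = q_i and 123 = 12q_i, giving q_i = 41/4.

10.25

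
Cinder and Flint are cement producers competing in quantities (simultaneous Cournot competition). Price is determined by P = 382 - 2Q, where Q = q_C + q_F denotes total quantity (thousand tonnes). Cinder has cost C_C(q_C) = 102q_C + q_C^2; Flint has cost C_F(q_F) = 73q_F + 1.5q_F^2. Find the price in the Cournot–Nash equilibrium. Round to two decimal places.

Cinder's profit: π_C = (382 - 2Q)q_C - (102q_C + q_C²). Setting ∂π_C/∂q_C = 0: 280 - 6q_C - 2(q_F) = 0.
Flint's first-order condition: 309 - 7q_F - 2(q_C) = 0.
Best responses: q_C = (280 - 2q_F)/6, q_F = (309 - 2q_C)/7.
Substituting one into the other gives q_C = 671/19 and q_F = 647/19.
Total output Q = 1318/19, so price P = 382 - 2·(1318/19) = 243.2632.

243.26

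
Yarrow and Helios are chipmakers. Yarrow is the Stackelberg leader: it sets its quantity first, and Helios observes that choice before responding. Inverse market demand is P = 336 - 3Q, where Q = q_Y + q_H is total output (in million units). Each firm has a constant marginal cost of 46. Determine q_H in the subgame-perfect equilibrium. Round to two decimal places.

24.17

The follower Helios best-responds to any q_Y: π_H = (336 - 3Q)q_H - 46q_H.
Follower FOC: 290 - 3q_Y - 6q_H = 0, so q_H(q_Y) = (290 - 3q_Y)/6.
Yarrow substitutes q_H(q_Y) into its own profit: π_Y = q_Y(336 - 3q_Y - (290 - 3q_Y)/2) - 46q_Y = (191 - (3/2)q_Y)q_Y - 46q_Y.
Leader FOC: 145 - 3q_Y = 0, so q_Y = 145/3.
Then q_H = (290 - 3·(145/3))/6 = 145/6.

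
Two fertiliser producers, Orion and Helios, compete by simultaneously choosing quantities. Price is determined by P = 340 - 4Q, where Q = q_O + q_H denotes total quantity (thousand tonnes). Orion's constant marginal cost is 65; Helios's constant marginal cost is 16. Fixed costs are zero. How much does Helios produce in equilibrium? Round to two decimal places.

Orion's profit: π_O = (340 - 4Q)q_O - (65q_O). Setting ∂π_O/∂q_O = 0: 275 - 8q_O - 4(q_H) = 0.
Helios's profit: π_H = (340 - 4Q)q_H - (16q_H). Setting ∂π_H/∂q_H = 0: 324 - 8q_H - 4(q_O) = 0.
So q_O = (275 - 4q_H)/8 and q_H = (324 - 4q_O)/8.
Solving the pair: q_O = 113/6, q_H = 373/12.

31.08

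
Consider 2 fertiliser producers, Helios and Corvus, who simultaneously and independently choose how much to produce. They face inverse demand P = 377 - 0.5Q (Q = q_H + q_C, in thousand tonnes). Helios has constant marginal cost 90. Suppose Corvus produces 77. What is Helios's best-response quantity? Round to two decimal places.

248.50

With the rival's output fixed at 77, Helios's profit is π_H = (377 - (1/2)·77 - (1/2)q_H)q_H - (90q_H) = (677/2 - (1/2)q_H)q_H - (90q_H).
∂π_H/∂q_H = 497/2 - q_H = 0, so q_H = 497/2.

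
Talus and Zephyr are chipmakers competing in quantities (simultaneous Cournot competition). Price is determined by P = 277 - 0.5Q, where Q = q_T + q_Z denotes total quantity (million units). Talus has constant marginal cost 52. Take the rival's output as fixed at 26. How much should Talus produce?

212

With the rival's output fixed at 26, Talus's profit is π_T = (277 - (1/2)·26 - (1/2)q_T)q_T - (52q_T) = (264 - (1/2)q_T)q_T - (52q_T).
∂π_T/∂q_T = 212 - q_T = 0, so q_T = 212.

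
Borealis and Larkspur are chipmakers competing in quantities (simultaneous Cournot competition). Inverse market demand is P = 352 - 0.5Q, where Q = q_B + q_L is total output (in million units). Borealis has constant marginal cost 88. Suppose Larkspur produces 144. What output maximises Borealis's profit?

192

With the rival's output fixed at 144, Borealis's profit is π_B = (352 - (1/2)·144 - (1/2)q_B)q_B - (88q_B) = (280 - (1/2)q_B)q_B - (88q_B).
∂π_B/∂q_B = 192 - q_B = 0, so q_B = 192.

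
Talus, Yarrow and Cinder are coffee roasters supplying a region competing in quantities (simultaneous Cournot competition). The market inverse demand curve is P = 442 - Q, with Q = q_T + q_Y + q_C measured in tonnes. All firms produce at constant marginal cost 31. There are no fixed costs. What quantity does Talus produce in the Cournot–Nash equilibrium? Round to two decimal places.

Each firm earns π_i = (442 - Q)q_i - 31q_i.
Setting ∂π_i/∂q_i = 0 with rivals' quantities fixed: 411 - 2q_i - Σ_{j≠i} q_j = 0.
With identical firms every q_j equals q_i, so Σ_{j≠i} q_j = 2q_i and 411 = 4q_i, giving q_i = 411/4.

102.75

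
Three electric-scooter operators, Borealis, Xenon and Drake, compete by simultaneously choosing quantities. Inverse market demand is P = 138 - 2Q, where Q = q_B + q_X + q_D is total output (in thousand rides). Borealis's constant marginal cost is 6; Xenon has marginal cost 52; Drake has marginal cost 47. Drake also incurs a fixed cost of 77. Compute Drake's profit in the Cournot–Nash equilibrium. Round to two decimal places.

Borealis's profit: π_B = (138 - 2Q)q_B - (6q_B). Setting ∂π_B/∂q_B = 0: 132 - 4q_B - 2(q_X + q_D) = 0.
Xenon's first-order condition: 86 - 4q_X - 2(q_B + q_D) = 0.
Drake's profit: π_D = (138 - 2Q)q_D - (47q_D). Setting ∂π_D/∂q_D = 0: 91 - 4q_D - 2(q_B + q_X) = 0.
Summing all 3 equations gives 309 − 8Q = 0, hence Q = 309/8.
Back-substituting: q_B = (132 − 309/4)/2 = 219/8, q_X = (86 − 309/4)/2 = 35/8, q_D = (91 − 309/4)/2 = 55/8.
Price P = 138 - 2·(309/8) = 243/4.
Drake's profit: (243/4 - 47)·(55/8) - 77 = 561/32.

17.53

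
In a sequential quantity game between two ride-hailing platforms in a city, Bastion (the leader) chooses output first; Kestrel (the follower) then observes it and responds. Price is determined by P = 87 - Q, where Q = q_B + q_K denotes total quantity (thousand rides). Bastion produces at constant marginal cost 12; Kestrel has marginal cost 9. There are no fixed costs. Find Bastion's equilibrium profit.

Solve by backward induction. Given q_B, the follower Kestrel maximises π_K = (87 - q_B - q_K)q_K - 9q_K.
∂π_K/∂q_K = 78 - q_B - 2q_K = 0 gives the reaction function q_K = (78 - q_B)/2.
Bastion substitutes q_K(q_B) into its own profit: π_B = q_B(87 - q_B - (78 - q_B)/2) - 12q_B = (48 - (1/2)q_B)q_B - 12q_B.
Maximising: ∂π_B/∂q_B = 36 - q_B = 0, giving q_B = 36.
Then q_K = (78 - 36)/2 = 21.
Price P = 87 - 57 = 30.
Bastion's profit: (30 - 12)·36 = 648.

648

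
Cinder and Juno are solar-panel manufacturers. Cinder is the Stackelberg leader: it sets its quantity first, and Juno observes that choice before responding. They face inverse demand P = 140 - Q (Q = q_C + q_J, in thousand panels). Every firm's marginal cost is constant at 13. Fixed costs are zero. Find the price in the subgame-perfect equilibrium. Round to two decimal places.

Solve by backward induction. Given q_C, the follower Juno maximises π_J = (140 - q_C - q_J)q_J - 13q_J.
Setting the follower's marginal profit to zero, 127 - q_C - 2q_J = 0, i.e. q_J = (127 - q_C)/2.
Cinder substitutes q_J(q_C) into its own profit: π_C = q_C(140 - q_C - (127 - q_C)/2) - 13q_C = (153/2 - (1/2)q_C)q_C - 13q_C.
Maximising: ∂π_C/∂q_C = 127/2 - q_C = 0, giving q_C = 127/2.
Then q_J = (127 - 127/2)/2 = 127/4.
Total output Q = 381/4, so price P = 140 - 381/4 = 179/4.

44.75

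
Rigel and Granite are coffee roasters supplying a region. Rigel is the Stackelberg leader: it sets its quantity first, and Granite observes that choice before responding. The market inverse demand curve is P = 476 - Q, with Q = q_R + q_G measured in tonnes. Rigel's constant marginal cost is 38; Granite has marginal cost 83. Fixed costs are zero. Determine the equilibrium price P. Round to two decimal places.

158.75

Solve by backward induction. Given q_R, the follower Granite maximises π_G = (476 - q_R - q_G)q_G - 83q_G.
Follower FOC: 393 - q_R - 2q_G = 0, so q_G(q_R) = (393 - q_R)/2.
Rigel substitutes q_G(q_R) into its own profit: π_R = q_R(476 - q_R - (393 - q_R)/2) - 38q_R = (559/2 - (1/2)q_R)q_R - 38q_R.
The leader's first-order condition 483/2 - q_R = 0 yields q_R = 483/2.
Then q_G = (393 - 483/2)/2 = 303/4.
Total output Q = 1269/4, so price P = 476 - 1269/4 = 635/4.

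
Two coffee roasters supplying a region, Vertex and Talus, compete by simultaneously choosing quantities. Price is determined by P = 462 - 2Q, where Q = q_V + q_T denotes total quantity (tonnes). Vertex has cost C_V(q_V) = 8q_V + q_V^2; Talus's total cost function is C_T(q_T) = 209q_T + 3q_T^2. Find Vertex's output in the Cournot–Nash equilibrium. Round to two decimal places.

72.04

Vertex's profit: π_V = (462 - 2Q)q_V - (8q_V + q_V²). Setting ∂π_V/∂q_V = 0: 454 - 6q_V - 2(q_T) = 0.
Talus's first-order condition: 253 - 10q_T - 2(q_V) = 0.
Rearranging gives the reaction functions q_V = (454 - 2q_T)/6 and q_T = (253 - 2q_V)/10.
Substituting one into the other gives q_V = 72.0357 and q_T = 305/28.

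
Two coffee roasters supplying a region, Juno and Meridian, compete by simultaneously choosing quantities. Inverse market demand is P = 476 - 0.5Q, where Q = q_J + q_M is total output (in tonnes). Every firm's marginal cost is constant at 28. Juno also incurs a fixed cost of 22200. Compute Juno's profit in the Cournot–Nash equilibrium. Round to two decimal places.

A representative firm's profit is π_i = q_i(476 - 0.5Q) - 28q_i.
Setting ∂π_i/∂q_i = 0 with rivals' quantities fixed: 448 - q_i - (1/2)q_j = 0.
By symmetry each firm produces the same amount; substituting q_j = q_i yields q_i = 448/(3/2) = 896/3.
Price P = 476 - (1/2)·(1792/3) = 532/3.
Juno's profit: (532/3 - 28)·(896/3) - 22200 = 22400.8889.

22400.89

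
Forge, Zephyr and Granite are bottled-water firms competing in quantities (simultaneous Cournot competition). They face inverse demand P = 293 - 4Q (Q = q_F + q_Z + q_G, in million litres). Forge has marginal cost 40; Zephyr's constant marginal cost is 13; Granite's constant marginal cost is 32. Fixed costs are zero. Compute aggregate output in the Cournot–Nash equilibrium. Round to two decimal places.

49.63

Forge's profit: π_F = (293 - 4Q)q_F - (40q_F). Setting ∂π_F/∂q_F = 0: 253 - 8q_F - 4(q_Z + q_G) = 0.
Zephyr's first-order condition: 280 - 8q_Z - 4(q_F + q_G) = 0.
Granite's first-order condition: 261 - 8q_G - 4(q_F + q_Z) = 0.
Adding the 3 first-order conditions: 794 − 16Q = 0, so Q = 397/8.
Back-substituting: q_F = (253 − 397/2)/4 = 109/8, q_Z = (280 − 397/2)/4 = 163/8, q_G = (261 − 397/2)/4 = 125/8.
Total output Q = 109/8 + 163/8 + 125/8 = 397/8.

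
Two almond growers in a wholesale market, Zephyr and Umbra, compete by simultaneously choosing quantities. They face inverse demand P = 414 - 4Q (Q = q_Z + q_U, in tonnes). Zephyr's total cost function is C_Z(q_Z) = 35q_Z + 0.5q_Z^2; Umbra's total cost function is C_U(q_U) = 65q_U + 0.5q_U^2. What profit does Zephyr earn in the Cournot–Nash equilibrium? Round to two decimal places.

4324.50

Zephyr's profit: π_Z = (414 - 4Q)q_Z - (35q_Z + (1/2)q_Z²). Setting ∂π_Z/∂q_Z = 0: 379 - 9q_Z - 4(q_U) = 0.
Umbra's first-order condition: 349 - 9q_U - 4(q_Z) = 0.
Rearranging gives the reaction functions q_Z = (379 - 4q_U)/9 and q_U = (349 - 4q_Z)/9.
Solving the pair: q_Z = 31, q_U = 25.
Price P = 414 - 4·56 = 190.
Zephyr's profit: 190·31 - 35·31 - (1/2)·31² = 4324.5000.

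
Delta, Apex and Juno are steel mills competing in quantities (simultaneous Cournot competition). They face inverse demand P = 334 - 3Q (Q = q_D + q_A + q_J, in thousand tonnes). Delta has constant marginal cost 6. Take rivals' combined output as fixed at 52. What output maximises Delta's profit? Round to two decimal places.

With rivals' combined output fixed at 52, Delta's profit is π_D = (334 - 3·52 - 3q_D)q_D - (6q_D) = (178 - 3q_D)q_D - (6q_D).
∂π_D/∂q_D = 172 - 6q_D = 0, so q_D = 86/3.

28.67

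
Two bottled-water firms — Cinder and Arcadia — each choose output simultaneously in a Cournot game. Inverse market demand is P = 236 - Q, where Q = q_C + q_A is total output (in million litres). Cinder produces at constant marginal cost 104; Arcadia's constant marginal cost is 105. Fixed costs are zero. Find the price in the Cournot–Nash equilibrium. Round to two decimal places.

Cinder's profit: π_C = (236 - Q)q_C - (104q_C). Setting ∂π_C/∂q_C = 0: 132 - 2q_C - (q_A) = 0.
Arcadia's first-order condition: 131 - 2q_A - (q_C) = 0.
Best responses: q_C = (132 - q_A)/2, q_A = (131 - q_C)/2.
Substituting one into the other gives q_C = 133/3 and q_A = 130/3.
Total output Q = 263/3, so price P = 236 - 263/3 = 445/3.

148.33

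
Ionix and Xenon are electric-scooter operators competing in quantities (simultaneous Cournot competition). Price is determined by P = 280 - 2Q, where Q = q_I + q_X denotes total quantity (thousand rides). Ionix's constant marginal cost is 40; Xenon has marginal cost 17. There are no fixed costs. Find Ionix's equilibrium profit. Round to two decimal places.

Ionix's profit: π_I = (280 - 2Q)q_I - (40q_I). Setting ∂π_I/∂q_I = 0: 240 - 4q_I - 2(q_X) = 0.
Xenon's profit: π_X = (280 - 2Q)q_X - (17q_X). Setting ∂π_X/∂q_X = 0: 263 - 4q_X - 2(q_I) = 0.
Rearranging gives the reaction functions q_I = (240 - 2q_X)/4 and q_X = (263 - 2q_I)/4.
Solving the pair: q_I = 217/6, q_X = 143/3.
Price P = 280 - 2·(503/6) = 337/3.
Ionix's profit: (337/3 - 40)·(217/6) = 2616.0556.

2616.06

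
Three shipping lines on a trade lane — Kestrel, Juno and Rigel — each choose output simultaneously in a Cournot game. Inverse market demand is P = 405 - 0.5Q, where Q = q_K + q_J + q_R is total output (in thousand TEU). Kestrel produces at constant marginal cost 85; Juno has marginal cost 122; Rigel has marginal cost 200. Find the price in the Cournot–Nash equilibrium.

203

Kestrel's profit: π_K = (405 - 0.5Q)q_K - (85q_K). Setting ∂π_K/∂q_K = 0: 320 - q_K - (1/2)(q_J + q_R) = 0.
Juno's profit: π_J = (405 - 0.5Q)q_J - (122q_J). Setting ∂π_J/∂q_J = 0: 283 - q_J - (1/2)(q_K + q_R) = 0.
Rigel's first-order condition: 205 - q_R - (1/2)(q_K + q_J) = 0.
Summing all 3 equations gives 808 − 2Q = 0, hence Q = 404.
Back-substituting: q_K = (320 − 202)/(1/2) = 236, q_J = (283 − 202)/(1/2) = 162, q_R = (205 − 202)/(1/2) = 6.
Total output Q = 404, so price P = 405 - (1/2)·404 = 203.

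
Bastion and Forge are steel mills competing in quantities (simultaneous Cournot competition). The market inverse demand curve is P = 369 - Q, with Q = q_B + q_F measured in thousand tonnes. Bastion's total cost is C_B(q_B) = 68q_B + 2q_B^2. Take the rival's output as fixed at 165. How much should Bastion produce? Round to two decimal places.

22.67

With the rival's output fixed at 165, Bastion's profit is π_B = (369 - 165 - q_B)q_B - (68q_B + 2q_B²) = (204 - q_B)q_B - (68q_B + 2q_B²).
∂π_B/∂q_B = 136 - 6q_B = 0, so q_B = 68/3.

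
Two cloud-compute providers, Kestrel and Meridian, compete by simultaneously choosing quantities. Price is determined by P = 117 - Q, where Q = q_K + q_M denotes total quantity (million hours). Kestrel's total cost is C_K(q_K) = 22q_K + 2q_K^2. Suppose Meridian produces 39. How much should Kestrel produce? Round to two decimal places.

With the rival's output fixed at 39, Kestrel's profit is π_K = (117 - 39 - q_K)q_K - (22q_K + 2q_K²) = (78 - q_K)q_K - (22q_K + 2q_K²).
∂π_K/∂q_K = 56 - 6q_K = 0, so q_K = 28/3.

9.33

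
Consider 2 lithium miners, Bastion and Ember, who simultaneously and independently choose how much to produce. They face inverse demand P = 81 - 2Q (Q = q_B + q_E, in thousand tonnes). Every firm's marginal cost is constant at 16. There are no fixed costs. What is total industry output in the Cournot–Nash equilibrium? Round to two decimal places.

Each firm earns π_i = (81 - 2Q)q_i - 16q_i.
Setting ∂π_i/∂q_i = 0 with rivals' quantities fixed: 65 - 4q_i - 2q_j = 0.
By symmetry each firm produces the same amount; substituting q_j = q_i yields q_i = 65/6.
Total output Q = 65/6 + 65/6 = 65/3.

21.67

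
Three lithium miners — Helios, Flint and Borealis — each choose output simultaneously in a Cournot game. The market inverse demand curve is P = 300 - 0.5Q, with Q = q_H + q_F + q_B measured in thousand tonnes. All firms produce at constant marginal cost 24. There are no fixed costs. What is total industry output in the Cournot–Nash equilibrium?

Each firm earns π_i = (300 - 0.5Q)q_i - 24q_i.
First-order condition (treating rivals' output as given): 276 - q_i - (1/2)·Σ_{j≠i} q_j = 0.
By symmetry each firm produces the same amount; substituting Σ_{j≠i} q_j = 2q_i yields q_i = 276/2 = 138.
Total output Q = 138 + 138 + 138 = 414.

414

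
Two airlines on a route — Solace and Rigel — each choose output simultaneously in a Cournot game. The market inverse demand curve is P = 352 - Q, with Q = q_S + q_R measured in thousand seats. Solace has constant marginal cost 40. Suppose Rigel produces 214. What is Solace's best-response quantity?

With the rival's output fixed at 214, Solace's profit is π_S = (352 - 214 - q_S)q_S - (40q_S) = (138 - q_S)q_S - (40q_S).
∂π_S/∂q_S = 98 - 2q_S = 0, so q_S = 49.

49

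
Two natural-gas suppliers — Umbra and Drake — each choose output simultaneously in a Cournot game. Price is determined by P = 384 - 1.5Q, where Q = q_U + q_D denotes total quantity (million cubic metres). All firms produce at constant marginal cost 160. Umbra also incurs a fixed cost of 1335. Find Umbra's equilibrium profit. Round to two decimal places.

2381.74

A representative firm's profit is π_i = q_i(384 - 1.5Q) - 160q_i.
First-order condition (treating rivals' output as given): 224 - 3q_i - (3/2)q_j = 0.
With identical firms every q_j equals q_i, so q_j = q_i and 224 = (9/2)q_i, giving q_i = 448/9.
Price P = 384 - (3/2)·(896/9) = 704/3.
Umbra's profit: (704/3 - 160)·(448/9) - 1335 = 2381.7407.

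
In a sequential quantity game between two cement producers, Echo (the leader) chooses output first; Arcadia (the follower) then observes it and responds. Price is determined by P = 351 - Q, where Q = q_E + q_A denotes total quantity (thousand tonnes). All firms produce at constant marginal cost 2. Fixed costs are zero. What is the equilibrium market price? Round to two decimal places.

89.25

The follower Arcadia best-responds to any q_E: π_A = (351 - Q)q_A - 2q_A.
∂π_A/∂q_A = 349 - q_E - 2q_A = 0 gives the reaction function q_A = (349 - q_E)/2.
Echo substitutes q_A(q_E) into its own profit: π_E = q_E(351 - q_E - (349 - q_E)/2) - 2q_E = (353/2 - (1/2)q_E)q_E - 2q_E.
The leader's first-order condition 349/2 - q_E = 0 yields q_E = 349/2.
Then q_A = (349 - 349/2)/2 = 349/4.
Total output Q = 1047/4, so price P = 351 - 1047/4 = 357/4.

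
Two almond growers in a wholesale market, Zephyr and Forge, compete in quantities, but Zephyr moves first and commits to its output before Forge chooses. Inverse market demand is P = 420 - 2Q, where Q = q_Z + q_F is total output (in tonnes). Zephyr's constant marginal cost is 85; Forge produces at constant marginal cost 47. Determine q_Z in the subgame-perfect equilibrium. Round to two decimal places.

74.25

Solve by backward induction. Given q_Z, the follower Forge maximises π_F = (420 - 2q_Z - 2q_F)q_F - 47q_F.
Follower FOC: 373 - 2q_Z - 4q_F = 0, so q_F(q_Z) = (373 - 2q_Z)/4.
The leader anticipates this reaction. Substituting into P = 420 - 2Q gives P = 467/2 - q_Z, so π_Z = (467/2 - q_Z)q_Z - 85q_Z.
The leader's first-order condition 297/2 - 2q_Z = 0 yields q_Z = 297/4.
Then q_F = (373 - 2·(297/4))/4 = 449/8.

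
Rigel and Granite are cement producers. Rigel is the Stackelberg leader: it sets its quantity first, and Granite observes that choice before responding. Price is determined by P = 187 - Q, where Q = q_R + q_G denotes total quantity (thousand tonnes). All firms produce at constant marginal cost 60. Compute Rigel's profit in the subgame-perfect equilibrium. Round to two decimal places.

2016.13

Solve by backward induction. Given q_R, the follower Granite maximises π_G = (187 - q_R - q_G)q_G - 60q_G.
Setting the follower's marginal profit to zero, 127 - q_R - 2q_G = 0, i.e. q_G = (127 - q_R)/2.
Rigel substitutes q_G(q_R) into its own profit: π_R = q_R(187 - q_R - (127 - q_R)/2) - 60q_R = (247/2 - (1/2)q_R)q_R - 60q_R.
Maximising: ∂π_R/∂q_R = 127/2 - q_R = 0, giving q_R = 127/2.
Then q_G = (127 - 127/2)/2 = 127/4.
Price P = 187 - 381/4 = 367/4.
Rigel's profit: (367/4 - 60)·(127/2) = 2016.1250.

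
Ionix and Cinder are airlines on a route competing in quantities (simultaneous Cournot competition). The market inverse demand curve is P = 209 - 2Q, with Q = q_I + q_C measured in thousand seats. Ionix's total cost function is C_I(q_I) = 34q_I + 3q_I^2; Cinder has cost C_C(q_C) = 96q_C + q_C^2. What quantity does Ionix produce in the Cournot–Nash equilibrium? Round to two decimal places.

Ionix's profit: π_I = (209 - 2Q)q_I - (34q_I + 3q_I²). Setting ∂π_I/∂q_I = 0: 175 - 10q_I - 2(q_C) = 0.
Cinder's profit: π_C = (209 - 2Q)q_C - (96q_C + q_C²). Setting ∂π_C/∂q_C = 0: 113 - 6q_C - 2(q_I) = 0.
So q_I = (175 - 2q_C)/10 and q_C = (113 - 2q_I)/6.
Solving the pair: q_I = 103/7, q_C = 195/14.

14.71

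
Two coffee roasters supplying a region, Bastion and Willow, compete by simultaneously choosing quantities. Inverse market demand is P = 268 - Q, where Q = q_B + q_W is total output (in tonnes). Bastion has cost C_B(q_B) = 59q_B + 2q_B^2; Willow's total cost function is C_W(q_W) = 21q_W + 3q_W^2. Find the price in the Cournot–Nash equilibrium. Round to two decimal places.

210.60

Bastion's profit: π_B = (268 - Q)q_B - (59q_B + 2q_B²). Setting ∂π_B/∂q_B = 0: 209 - 6q_B - (q_W) = 0.
Willow's first-order condition: 247 - 8q_W - (q_B) = 0.
Best responses: q_B = (209 - q_W)/6, q_W = (247 - q_B)/8.
Substituting one into the other gives q_B = 1425/47 and q_W = 1273/47.
Total output Q = 57.4043, so price P = 268 - 57.4043 = 210.5957.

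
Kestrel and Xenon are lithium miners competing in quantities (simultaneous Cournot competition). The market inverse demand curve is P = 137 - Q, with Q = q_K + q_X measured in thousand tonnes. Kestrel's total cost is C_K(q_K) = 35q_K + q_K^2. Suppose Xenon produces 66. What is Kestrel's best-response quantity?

9

With the rival's output fixed at 66, Kestrel's profit is π_K = (137 - 66 - q_K)q_K - (35q_K + q_K²) = (71 - q_K)q_K - (35q_K + q_K²).
∂π_K/∂q_K = 36 - 4q_K = 0, so q_K = 9.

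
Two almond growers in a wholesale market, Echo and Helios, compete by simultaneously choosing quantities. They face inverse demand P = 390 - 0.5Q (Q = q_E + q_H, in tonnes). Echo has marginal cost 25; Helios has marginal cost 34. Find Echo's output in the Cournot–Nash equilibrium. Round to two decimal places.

249.33

Echo's profit: π_E = (390 - 0.5Q)q_E - (25q_E). Setting ∂π_E/∂q_E = 0: 365 - q_E - (1/2)(q_H) = 0.
Helios's profit: π_H = (390 - 0.5Q)q_H - (34q_H). Setting ∂π_H/∂q_H = 0: 356 - q_H - (1/2)(q_E) = 0.
Best responses: q_E = (365 - (1/2)q_H), q_H = (356 - (1/2)q_E).
Substituting one into the other gives q_E = 748/3 and q_H = 694/3.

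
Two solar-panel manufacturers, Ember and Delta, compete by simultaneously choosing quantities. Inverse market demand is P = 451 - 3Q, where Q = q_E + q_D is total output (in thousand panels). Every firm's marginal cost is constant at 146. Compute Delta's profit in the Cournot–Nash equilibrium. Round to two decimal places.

Each firm earns π_i = (451 - 3Q)q_i - 146q_i.
First-order condition (treating rivals' output as given): 305 - 6q_i - 3q_j = 0.
With identical firms every q_j equals q_i, so q_j = q_i and 305 = 9q_i, giving q_i = 305/9.
Price P = 451 - 3·(610/9) = 743/3.
Delta's profit: (743/3 - 146)·(305/9) = 3445.3704.

3445.37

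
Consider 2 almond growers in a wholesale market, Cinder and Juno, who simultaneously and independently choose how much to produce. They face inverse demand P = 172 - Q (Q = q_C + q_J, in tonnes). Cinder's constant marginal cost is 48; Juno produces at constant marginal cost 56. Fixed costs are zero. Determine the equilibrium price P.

92

Cinder's profit: π_C = (172 - Q)q_C - (48q_C). Setting ∂π_C/∂q_C = 0: 124 - 2q_C - (q_J) = 0.
Juno's profit: π_J = (172 - Q)q_J - (56q_J). Setting ∂π_J/∂q_J = 0: 116 - 2q_J - (q_C) = 0.
Best responses: q_C = (124 - q_J)/2, q_J = (116 - q_C)/2.
Substituting one into the other gives q_C = 44 and q_J = 36.
Total output Q = 80, so price P = 172 - 80 = 92.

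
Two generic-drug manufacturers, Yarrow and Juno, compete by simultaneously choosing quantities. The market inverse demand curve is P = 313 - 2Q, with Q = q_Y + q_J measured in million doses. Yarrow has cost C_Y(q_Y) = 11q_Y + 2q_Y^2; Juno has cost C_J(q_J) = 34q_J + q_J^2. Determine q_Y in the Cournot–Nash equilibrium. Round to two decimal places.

Yarrow's profit: π_Y = (313 - 2Q)q_Y - (11q_Y + 2q_Y²). Setting ∂π_Y/∂q_Y = 0: 302 - 8q_Y - 2(q_J) = 0.
Juno's first-order condition: 279 - 6q_J - 2(q_Y) = 0.
So q_Y = (302 - 2q_J)/8 and q_J = (279 - 2q_Y)/6.
Substituting one into the other gives q_Y = 57/2 and q_J = 37.

28.50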